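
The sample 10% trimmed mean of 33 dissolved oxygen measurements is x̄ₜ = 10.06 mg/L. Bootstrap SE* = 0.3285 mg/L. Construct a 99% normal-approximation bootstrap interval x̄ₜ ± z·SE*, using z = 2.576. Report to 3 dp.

(9.214, 10.906)

Margin = 2.576 × 0.3285 = 0.8462
Interval: 10.06 ± 0.8462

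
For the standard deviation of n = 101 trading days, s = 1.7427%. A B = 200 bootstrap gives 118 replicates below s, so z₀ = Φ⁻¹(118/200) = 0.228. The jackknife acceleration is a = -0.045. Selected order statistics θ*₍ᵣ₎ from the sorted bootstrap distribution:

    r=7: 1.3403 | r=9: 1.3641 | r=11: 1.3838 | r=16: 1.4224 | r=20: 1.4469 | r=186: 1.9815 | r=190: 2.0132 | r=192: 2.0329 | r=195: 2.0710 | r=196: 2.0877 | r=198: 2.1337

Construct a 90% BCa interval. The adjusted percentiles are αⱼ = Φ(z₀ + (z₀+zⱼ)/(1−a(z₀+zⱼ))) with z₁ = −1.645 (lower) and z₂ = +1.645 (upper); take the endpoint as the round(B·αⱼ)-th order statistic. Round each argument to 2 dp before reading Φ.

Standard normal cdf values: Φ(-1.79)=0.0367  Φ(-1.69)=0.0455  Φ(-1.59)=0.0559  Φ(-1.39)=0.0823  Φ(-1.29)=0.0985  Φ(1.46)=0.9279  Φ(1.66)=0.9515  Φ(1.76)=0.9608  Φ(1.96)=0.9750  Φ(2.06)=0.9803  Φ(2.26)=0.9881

Lower: z₀ + z₁ = 0.228 + (-1.645) = -1.417; 1 − a(z₀+z₁) = 1 − (-0.045)(-1.417) = 0.9362; argument = 0.228 + (-1.417)/0.9362 = -1.2855 → -1.29.
α₁ = Φ(-1.29) = 0.0985; rank = round(200 × 0.0985) = 20; θ*₍20₎ = 1.4469.
Upper: z₀ + z₂ = 1.873; 1 − a(z₀+z₂) = 1.0843; argument = 1.9554 → 1.96; α₂ = 0.9750; rank = 195; θ*₍195₎ = 2.0710.

(1.4469, 2.0710)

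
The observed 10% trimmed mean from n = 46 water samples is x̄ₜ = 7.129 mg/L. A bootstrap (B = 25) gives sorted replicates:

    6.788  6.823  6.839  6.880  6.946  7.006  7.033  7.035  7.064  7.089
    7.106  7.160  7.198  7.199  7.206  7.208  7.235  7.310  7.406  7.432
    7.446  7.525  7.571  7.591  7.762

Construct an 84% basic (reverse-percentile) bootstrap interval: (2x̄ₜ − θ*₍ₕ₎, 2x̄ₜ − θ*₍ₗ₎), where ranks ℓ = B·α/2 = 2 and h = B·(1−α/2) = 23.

Percentile endpoints at ranks 2 and 23: θ*₍2₎ = 6.823, θ*₍23₎ = 7.571.
Basic interval reflects these around x̄ₜ:
  lower = 2 × 7.129 − 7.571 = 6.687
  upper = 2 × 7.129 − 6.823 = 7.435

(6.687, 7.435)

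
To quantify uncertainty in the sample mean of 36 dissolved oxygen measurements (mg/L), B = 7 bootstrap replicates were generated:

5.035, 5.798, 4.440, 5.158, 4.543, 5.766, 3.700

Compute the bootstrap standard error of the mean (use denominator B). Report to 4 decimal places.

Bootstrap SE is the standard deviation of the 7 replicate means.
Mean of replicates: (5.035 + 5.798 + 4.440 + 5.158 + 4.543 + 5.766 + 3.700) / 7 = 34.44000 / 7 = 4.92000
Sum of squared deviations: (+0.11500)² + (+0.87800)² + (−0.48000)² + (+0.23800)² + (−0.37700)² + (+0.84600)² + (−1.22000)² = 3.41740
Variance = 3.41740 / 7 = 0.48820
SE* = √0.48820

SE* = 0.6987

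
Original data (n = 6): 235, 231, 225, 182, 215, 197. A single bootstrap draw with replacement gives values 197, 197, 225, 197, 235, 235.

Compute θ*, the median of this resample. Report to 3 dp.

Sorted: 197, 197, 197, 225, 235, 235
Median = average of the two middle values = 211.000

θ* = 211.000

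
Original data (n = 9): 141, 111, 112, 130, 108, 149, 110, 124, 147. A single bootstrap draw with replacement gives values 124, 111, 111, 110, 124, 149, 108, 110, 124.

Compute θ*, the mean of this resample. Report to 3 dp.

Mean = (124 + 111 + 111 + 110 + 124 + 149 + 108 + 110 + 124) / 9 = 1071.0 / 9 = 119.000

θ* = 119.000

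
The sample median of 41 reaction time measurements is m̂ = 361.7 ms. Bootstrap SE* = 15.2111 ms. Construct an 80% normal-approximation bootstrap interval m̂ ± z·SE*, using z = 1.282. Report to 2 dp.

Margin = 1.282 × 15.2111 = 19.501
Interval: 361.7 ± 19.501

(342.20, 381.20)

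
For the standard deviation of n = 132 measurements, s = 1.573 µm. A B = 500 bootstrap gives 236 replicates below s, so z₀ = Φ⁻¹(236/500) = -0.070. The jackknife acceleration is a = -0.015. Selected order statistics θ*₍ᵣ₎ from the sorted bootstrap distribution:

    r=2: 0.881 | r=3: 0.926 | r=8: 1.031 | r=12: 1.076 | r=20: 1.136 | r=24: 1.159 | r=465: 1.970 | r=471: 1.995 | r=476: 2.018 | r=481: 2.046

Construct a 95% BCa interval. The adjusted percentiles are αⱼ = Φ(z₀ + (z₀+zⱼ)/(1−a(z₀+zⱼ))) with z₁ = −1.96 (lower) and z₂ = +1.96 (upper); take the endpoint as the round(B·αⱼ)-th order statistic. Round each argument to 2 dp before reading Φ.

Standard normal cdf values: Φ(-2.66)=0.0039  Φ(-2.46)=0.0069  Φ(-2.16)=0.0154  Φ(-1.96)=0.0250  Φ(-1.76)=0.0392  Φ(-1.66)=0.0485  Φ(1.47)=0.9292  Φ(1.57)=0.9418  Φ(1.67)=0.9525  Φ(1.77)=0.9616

(1.031, 2.046)

Lower: z₀ + z₁ = -0.070 + (-1.960) = -2.030; 1 − a(z₀+z₁) = 1 − (-0.015)(-2.030) = 0.9696; argument = -0.070 + (-2.030)/0.9696 = -2.1638 → -2.16.
α₁ = Φ(-2.16) = 0.0154; rank = round(500 × 0.0154) = 8; θ*₍8₎ = 1.031.
Upper: z₀ + z₂ = 1.890; 1 − a(z₀+z₂) = 1.0284; argument = 1.7679 → 1.77; α₂ = 0.9616; rank = 481; θ*₍481₎ = 2.046.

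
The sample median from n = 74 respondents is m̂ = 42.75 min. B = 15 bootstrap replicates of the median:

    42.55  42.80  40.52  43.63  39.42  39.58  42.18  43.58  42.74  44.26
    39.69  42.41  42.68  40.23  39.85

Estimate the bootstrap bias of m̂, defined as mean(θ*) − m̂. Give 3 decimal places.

bias = −1.009

mean(θ*) = (42.55 + 42.80 + 40.52 + 43.63 + 39.42 + 39.58 + 42.18 + 43.58 + 42.74 + 44.26 + 39.69 + 42.41 + 42.68 + 40.23 + 39.85) / 15 = 41.7413
bias = 41.7413 − 42.75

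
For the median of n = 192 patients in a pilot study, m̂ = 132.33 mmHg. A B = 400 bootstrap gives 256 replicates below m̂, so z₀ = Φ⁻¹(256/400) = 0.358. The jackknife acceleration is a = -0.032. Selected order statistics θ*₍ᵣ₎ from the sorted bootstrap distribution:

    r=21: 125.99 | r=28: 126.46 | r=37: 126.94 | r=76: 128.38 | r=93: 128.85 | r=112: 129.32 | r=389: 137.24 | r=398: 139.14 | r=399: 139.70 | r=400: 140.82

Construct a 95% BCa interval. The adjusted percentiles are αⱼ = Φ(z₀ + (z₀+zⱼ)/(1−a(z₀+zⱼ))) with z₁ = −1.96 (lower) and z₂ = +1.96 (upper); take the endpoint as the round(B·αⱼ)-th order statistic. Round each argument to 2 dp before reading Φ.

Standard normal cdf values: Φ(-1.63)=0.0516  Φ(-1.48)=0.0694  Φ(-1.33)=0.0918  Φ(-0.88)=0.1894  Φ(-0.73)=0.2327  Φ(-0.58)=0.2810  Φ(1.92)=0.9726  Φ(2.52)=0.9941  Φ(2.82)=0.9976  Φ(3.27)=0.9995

(126.94, 139.14)

Lower: z₀ + z₁ = 0.358 + (-1.960) = -1.602; 1 − a(z₀+z₁) = 1 − (-0.032)(-1.602) = 0.9487; argument = 0.358 + (-1.602)/0.9487 = -1.3306 → -1.33.
α₁ = Φ(-1.33) = 0.0918; rank = round(400 × 0.0918) = 37; θ*₍37₎ = 126.94.
Upper: z₀ + z₂ = 2.318; 1 − a(z₀+z₂) = 1.0742; argument = 2.5159 → 2.52; α₂ = 0.9941; rank = 398; θ*₍398₎ = 139.14.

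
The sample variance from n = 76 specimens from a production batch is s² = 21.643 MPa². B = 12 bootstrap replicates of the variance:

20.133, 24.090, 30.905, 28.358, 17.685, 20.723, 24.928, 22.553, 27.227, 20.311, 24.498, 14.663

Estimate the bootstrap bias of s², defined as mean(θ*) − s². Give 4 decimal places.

mean(θ*) = (20.133 + 24.090 + 30.905 + 28.358 + 17.685 + 20.723 + 24.928 + 22.553 + 27.227 + 20.311 + 24.498 + 14.663) / 12 = 23.00617
bias = 23.00617 − 21.643

bias = +1.3632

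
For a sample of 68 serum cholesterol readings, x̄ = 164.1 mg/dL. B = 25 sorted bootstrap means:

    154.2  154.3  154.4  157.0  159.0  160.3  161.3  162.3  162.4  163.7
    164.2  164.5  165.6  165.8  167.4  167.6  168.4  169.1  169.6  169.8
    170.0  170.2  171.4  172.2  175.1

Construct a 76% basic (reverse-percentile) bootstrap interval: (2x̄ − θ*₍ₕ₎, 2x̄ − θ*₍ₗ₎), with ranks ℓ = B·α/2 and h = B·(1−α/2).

(158.0, 173.8)

Percentile endpoints at ranks 3 and 22: θ*₍3₎ = 154.4, θ*₍22₎ = 170.2.
Basic interval reflects these around x̄:
  lower = 2 × 164.1 − 170.2 = 158.0
  upper = 2 × 164.1 − 154.4 = 173.8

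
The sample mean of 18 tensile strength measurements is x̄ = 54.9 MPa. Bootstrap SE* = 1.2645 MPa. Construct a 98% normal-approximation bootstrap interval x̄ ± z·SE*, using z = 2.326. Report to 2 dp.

(51.96, 57.84)

Margin = 2.326 × 1.2645 = 2.941
Interval: 54.9 ± 2.941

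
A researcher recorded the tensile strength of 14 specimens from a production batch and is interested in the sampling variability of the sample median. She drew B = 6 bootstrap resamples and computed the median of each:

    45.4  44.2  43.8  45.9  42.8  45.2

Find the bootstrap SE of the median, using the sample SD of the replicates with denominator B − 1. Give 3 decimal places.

SE* = 1.159

Bootstrap SE is the standard deviation of the 6 replicate medians.
Mean of replicates: (45.4 + 44.2 + 43.8 + 45.9 + 42.8 + 45.2) / 6 = 267.3000 / 6 = 44.5500
Sum of squared deviations: (+0.8500)² + (−0.3500)² + (−0.7500)² + (+1.3500)² + (−1.7500)² + (+0.6500)² = 6.7150
Variance = 6.7150 / 5 = 1.3430
SE* = √1.3430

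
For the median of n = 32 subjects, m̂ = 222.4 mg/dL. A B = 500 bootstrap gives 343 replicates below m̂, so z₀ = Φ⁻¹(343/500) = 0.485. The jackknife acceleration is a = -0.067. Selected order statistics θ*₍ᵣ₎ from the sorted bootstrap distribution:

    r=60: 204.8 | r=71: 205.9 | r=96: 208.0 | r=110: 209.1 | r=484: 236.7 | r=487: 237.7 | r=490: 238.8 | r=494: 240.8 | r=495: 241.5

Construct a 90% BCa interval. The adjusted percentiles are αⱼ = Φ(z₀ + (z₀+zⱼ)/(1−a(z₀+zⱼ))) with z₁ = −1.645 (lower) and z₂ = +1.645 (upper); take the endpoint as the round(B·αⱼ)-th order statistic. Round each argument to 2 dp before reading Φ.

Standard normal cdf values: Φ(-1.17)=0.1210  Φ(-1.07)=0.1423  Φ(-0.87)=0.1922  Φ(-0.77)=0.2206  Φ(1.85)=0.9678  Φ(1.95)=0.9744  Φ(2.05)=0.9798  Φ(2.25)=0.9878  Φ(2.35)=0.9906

Lower: z₀ + z₁ = 0.485 + (-1.645) = -1.160; 1 − a(z₀+z₁) = 1 − (-0.067)(-1.160) = 0.9223; argument = 0.485 + (-1.160)/0.9223 = -0.7728 → -0.77.
α₁ = Φ(-0.77) = 0.2206; rank = round(500 × 0.2206) = 110; θ*₍110₎ = 209.1.
Upper: z₀ + z₂ = 2.130; 1 − a(z₀+z₂) = 1.1427; argument = 2.3490 → 2.35; α₂ = 0.9906; rank = 495; θ*₍495₎ = 241.5.

(209.1, 241.5)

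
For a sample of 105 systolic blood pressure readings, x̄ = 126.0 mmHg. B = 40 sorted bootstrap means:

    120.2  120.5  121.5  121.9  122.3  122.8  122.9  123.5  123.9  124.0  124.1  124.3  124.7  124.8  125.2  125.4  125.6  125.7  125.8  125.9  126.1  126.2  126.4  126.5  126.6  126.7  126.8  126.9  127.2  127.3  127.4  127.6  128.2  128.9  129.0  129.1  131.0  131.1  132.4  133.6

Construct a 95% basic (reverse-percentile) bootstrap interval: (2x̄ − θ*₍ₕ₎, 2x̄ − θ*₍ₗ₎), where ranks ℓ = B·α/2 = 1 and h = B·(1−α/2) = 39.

Percentile endpoints at ranks 1 and 39: θ*₍1₎ = 120.2, θ*₍39₎ = 132.4.
Basic interval reflects these around x̄:
  lower = 2 × 126.0 − 132.4 = 119.6
  upper = 2 × 126.0 − 120.2 = 131.8

(119.6, 131.8)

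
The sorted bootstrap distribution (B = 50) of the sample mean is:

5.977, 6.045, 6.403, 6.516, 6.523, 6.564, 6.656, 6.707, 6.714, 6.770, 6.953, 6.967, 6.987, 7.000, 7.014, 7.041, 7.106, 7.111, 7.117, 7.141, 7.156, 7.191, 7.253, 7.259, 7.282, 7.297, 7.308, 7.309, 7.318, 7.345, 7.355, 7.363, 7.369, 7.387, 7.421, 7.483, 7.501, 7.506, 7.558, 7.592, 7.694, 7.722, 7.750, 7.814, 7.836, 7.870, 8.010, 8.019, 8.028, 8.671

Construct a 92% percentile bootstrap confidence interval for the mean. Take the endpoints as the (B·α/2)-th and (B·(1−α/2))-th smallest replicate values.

α = 0.08; lower rank = 50 × 0.040 = 2; upper rank = 50 × 0.960 = 48.
The 2nd smallest replicate is 6.045; the 48th is 8.019.

(6.045, 8.019)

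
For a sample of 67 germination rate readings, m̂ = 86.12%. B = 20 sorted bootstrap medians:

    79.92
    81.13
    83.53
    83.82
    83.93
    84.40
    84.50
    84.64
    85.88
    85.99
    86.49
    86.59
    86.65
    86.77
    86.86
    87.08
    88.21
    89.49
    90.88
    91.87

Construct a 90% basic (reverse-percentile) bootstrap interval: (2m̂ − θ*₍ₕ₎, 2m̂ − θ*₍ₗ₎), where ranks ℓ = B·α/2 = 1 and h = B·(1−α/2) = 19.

Percentile endpoints at ranks 1 and 19: θ*₍1₎ = 79.92, θ*₍19₎ = 90.88.
Basic interval reflects these around m̂:
  lower = 2 × 86.12 − 90.88 = 81.36
  upper = 2 × 86.12 − 79.92 = 92.32

(81.36, 92.32)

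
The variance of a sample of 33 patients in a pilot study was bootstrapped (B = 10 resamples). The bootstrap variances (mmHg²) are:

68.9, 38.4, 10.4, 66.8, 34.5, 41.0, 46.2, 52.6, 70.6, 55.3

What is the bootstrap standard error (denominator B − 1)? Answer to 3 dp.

Bootstrap SE is the standard deviation of the 10 replicate variances.
Mean of replicates: (68.9 + 38.4 + 10.4 + 66.8 + 34.5 + 41.0 + 46.2 + 52.6 + 70.6 + 55.3) / 10 = 484.7000 / 10 = 48.4700
Sum of squared deviations: (+20.4300)² + (−10.0700)² + (−38.0700)² + (+18.3300)² + (−13.9700)² + (−7.4700)² + (−2.2700)² + (+4.1300)² + (+22.1300)² + (+6.8300)² = 3113.6610
Variance = 3113.6610 / 9 = 345.9623
SE* = √345.9623

SE* = 18.600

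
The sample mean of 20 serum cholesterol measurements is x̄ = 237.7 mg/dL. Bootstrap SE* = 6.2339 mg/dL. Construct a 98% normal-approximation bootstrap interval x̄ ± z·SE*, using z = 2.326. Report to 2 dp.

(223.20, 252.20)

Margin = 2.326 × 6.2339 = 14.500
Interval: 237.7 ± 14.500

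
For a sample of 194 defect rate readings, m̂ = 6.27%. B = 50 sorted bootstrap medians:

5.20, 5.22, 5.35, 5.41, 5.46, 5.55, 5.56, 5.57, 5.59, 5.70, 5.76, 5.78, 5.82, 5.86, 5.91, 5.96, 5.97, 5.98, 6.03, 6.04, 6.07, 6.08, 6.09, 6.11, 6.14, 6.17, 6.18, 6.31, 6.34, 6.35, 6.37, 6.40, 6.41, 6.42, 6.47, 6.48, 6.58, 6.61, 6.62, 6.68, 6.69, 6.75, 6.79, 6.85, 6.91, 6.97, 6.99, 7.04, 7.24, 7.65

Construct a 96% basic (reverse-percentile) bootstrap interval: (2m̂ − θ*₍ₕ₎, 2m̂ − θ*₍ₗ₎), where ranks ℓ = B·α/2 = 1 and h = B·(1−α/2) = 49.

Percentile endpoints at ranks 1 and 49: θ*₍1₎ = 5.20, θ*₍49₎ = 7.24.
Basic interval reflects these around m̂:
  lower = 2 × 6.27 − 7.24 = 5.30
  upper = 2 × 6.27 − 5.20 = 7.34

(5.30, 7.34)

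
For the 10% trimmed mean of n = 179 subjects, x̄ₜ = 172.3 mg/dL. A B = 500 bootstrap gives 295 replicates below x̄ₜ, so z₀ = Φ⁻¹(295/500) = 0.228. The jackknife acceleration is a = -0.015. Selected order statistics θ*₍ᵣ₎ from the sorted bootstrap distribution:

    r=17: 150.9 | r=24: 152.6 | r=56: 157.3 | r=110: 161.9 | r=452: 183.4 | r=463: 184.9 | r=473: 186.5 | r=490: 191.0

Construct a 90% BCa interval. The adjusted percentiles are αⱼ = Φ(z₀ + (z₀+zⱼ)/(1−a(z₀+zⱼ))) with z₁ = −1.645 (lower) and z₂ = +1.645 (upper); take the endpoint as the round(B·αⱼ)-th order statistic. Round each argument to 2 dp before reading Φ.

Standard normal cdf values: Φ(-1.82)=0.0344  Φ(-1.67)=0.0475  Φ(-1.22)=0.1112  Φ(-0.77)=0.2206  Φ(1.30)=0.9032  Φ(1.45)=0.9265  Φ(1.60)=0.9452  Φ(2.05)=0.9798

(157.3, 191.0)

Lower: z₀ + z₁ = 0.228 + (-1.645) = -1.417; 1 − a(z₀+z₁) = 1 − (-0.015)(-1.417) = 0.9787; argument = 0.228 + (-1.417)/0.9787 = -1.2198 → -1.22.
α₁ = Φ(-1.22) = 0.1112; rank = round(500 × 0.1112) = 56; θ*₍56₎ = 157.3.
Upper: z₀ + z₂ = 1.873; 1 − a(z₀+z₂) = 1.0281; argument = 2.0498 → 2.05; α₂ = 0.9798; rank = 490; θ*₍490₎ = 191.0.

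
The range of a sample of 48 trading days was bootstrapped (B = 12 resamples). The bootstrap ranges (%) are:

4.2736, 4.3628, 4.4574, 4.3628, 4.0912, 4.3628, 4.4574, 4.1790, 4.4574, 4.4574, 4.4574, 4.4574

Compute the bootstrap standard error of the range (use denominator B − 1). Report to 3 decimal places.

SE* = 0.124

Bootstrap SE is the standard deviation of the 12 replicate ranges.
Mean of replicates: (4.2736 + 4.3628 + 4.4574 + 4.3628 + 4.0912 + 4.3628 + 4.4574 + 4.1790 + 4.4574 + 4.4574 + 4.4574 + 4.4574) / 12 = 52.37660 / 12 = 4.36472
Sum of squared deviations: (−0.09112)² + (−0.00192)² + (+0.09268)² + (−0.00192)² + (−0.27352)² + (−0.00192)² + (+0.09268)² + (−0.18572)² + (+0.09268)² + (+0.09268)² + (+0.09268)² + (+0.09268)² = 0.16916
Variance = 0.16916 / 11 = 0.01538
SE* = √0.01538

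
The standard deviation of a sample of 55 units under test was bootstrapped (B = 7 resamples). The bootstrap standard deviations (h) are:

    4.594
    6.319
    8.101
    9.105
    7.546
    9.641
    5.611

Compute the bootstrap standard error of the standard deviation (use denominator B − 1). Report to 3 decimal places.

Bootstrap SE is the standard deviation of the 7 replicate standard deviations.
Mean of replicates: (4.594 + 6.319 + 8.101 + 9.105 + 7.546 + 9.641 + 5.611) / 7 = 50.9170 / 7 = 7.2739
Sum of squared deviations: (−2.6799)² + (−0.9549)² + (+0.8271)² + (+1.8311)² + (+0.2721)² + (+2.3671)² + (−1.6629)² = 20.5732
Variance = 20.5732 / 6 = 3.4289
SE* = √3.4289

SE* = 1.852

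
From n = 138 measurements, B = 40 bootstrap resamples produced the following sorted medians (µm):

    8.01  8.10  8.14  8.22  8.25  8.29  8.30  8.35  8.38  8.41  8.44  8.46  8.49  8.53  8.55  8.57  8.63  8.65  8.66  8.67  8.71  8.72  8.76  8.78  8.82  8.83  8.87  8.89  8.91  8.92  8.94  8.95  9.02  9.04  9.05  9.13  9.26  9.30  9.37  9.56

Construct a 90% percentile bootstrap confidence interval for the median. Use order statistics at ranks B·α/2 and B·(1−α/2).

(8.10, 9.30)

α = 0.10; lower rank = 40 × 0.050 = 2; upper rank = 40 × 0.950 = 38.
The 2nd smallest replicate is 8.10; the 38th is 9.30.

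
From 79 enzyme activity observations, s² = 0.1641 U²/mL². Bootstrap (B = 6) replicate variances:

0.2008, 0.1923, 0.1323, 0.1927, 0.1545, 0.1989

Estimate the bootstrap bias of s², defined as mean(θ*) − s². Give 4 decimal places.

bias = +0.0145

mean(θ*) = (0.2008 + 0.1923 + 0.1323 + 0.1927 + 0.1545 + 0.1989) / 6 = 0.17858
bias = 0.17858 − 0.1641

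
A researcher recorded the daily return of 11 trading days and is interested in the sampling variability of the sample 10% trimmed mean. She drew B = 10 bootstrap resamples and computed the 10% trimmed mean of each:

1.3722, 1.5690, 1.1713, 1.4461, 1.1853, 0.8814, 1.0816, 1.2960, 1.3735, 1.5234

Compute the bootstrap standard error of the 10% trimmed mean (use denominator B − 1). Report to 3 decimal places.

SE* = 0.212

Bootstrap SE is the standard deviation of the 10 replicate 10% trimmed means.
Mean of replicates: (1.3722 + 1.5690 + 1.1713 + 1.4461 + 1.1853 + 0.8814 + 1.0816 + 1.2960 + 1.3735 + 1.5234) / 10 = 12.89980 / 10 = 1.28998
Sum of squared deviations: (+0.08222)² + (+0.27902)² + (−0.11868)² + (+0.15612)² + (−0.10468)² + (−0.40858)² + (−0.20838)² + (+0.00602)² + (+0.08352)² + (+0.23342)² = 0.40589
Variance = 0.40589 / 9 = 0.04510
SE* = √0.04510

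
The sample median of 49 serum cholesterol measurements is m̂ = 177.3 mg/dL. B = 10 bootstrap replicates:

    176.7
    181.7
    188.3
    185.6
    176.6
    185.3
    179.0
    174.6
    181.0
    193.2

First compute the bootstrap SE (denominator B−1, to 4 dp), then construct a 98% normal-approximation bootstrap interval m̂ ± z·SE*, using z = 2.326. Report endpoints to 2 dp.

(163.63, 190.97)

Mean of replicates = 182.2000; sum of squared deviations = 310.6800; SE* = √(310.6800/9) = 5.8754
Margin = 2.326 × 5.8754 = 13.666
Interval: 177.3 ± 13.666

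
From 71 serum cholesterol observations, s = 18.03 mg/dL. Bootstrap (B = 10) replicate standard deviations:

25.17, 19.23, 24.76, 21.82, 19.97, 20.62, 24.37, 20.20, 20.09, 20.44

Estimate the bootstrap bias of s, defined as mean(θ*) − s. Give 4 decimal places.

mean(θ*) = (25.17 + 19.23 + 24.76 + 21.82 + 19.97 + 20.62 + 24.37 + 20.20 + 20.09 + 20.44) / 10 = 21.66700
bias = 21.66700 − 18.03

bias = +3.6370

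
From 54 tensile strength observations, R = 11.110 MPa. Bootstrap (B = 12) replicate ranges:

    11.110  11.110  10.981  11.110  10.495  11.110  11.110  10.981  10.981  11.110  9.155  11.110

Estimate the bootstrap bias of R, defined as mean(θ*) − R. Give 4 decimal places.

mean(θ*) = (11.110 + 11.110 + 10.981 + 11.110 + 10.495 + 11.110 + 11.110 + 10.981 + 10.981 + 11.110 + 9.155 + 11.110) / 12 = 10.86358
bias = 10.86358 − 11.110

bias = −0.2464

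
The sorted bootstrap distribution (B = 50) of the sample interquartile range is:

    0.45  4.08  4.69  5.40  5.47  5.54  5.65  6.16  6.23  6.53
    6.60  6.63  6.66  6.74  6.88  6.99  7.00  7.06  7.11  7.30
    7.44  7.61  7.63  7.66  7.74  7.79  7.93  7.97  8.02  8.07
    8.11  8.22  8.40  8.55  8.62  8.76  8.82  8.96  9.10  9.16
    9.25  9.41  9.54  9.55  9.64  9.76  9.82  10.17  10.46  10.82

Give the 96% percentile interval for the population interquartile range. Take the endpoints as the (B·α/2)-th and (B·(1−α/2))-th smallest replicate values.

α = 0.04; lower rank = 50 × 0.020 = 1; upper rank = 50 × 0.980 = 49.
The 1st smallest replicate is 0.45; the 49th is 10.46.

(0.45, 10.46)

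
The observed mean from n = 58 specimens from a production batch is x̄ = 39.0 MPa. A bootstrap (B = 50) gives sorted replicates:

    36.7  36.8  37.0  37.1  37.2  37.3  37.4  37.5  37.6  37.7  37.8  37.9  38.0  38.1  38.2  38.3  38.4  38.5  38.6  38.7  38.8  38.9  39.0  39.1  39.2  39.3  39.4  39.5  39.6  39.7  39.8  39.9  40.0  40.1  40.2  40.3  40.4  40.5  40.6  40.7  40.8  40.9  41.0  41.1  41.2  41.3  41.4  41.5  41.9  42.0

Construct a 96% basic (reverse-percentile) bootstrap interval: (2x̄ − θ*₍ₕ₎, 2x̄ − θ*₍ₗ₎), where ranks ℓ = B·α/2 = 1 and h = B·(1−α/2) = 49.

Percentile endpoints at ranks 1 and 49: θ*₍1₎ = 36.7, θ*₍49₎ = 41.9.
Basic interval reflects these around x̄:
  lower = 2 × 39.0 − 41.9 = 36.1
  upper = 2 × 39.0 − 36.7 = 41.3

(36.1, 41.3)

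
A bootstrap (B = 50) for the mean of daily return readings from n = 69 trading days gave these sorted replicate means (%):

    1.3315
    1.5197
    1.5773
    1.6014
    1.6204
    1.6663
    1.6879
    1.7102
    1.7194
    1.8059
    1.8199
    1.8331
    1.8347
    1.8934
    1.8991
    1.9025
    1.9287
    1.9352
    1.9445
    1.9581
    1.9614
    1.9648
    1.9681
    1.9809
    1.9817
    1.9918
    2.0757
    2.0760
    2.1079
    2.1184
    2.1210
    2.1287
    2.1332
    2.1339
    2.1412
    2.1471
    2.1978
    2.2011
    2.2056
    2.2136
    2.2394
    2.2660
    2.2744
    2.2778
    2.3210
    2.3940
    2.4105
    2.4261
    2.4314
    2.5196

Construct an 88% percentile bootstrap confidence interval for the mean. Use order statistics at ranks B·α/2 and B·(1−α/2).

α = 0.12; lower rank = 50 × 0.060 = 3; upper rank = 50 × 0.940 = 47.
The 3rd smallest replicate is 1.5773; the 47th is 2.4105.

(1.5773, 2.4105)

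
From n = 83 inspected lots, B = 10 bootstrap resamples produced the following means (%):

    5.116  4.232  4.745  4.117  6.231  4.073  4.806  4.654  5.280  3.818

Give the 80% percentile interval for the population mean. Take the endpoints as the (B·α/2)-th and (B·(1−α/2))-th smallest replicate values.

(3.818, 5.280)

Sorted replicates: 3.818, 4.073, 4.117, 4.232, 4.654, 4.745, 4.806, 5.116, 5.280, 6.231
α = 0.20; lower rank = 10 × 0.100 = 1; upper rank = 10 × 0.900 = 9.
The 1st smallest replicate is 3.818; the 9th is 5.280.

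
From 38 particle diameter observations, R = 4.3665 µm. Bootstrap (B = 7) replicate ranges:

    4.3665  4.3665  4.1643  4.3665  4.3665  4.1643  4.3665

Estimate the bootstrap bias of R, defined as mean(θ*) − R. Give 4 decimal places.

mean(θ*) = (4.3665 + 4.3665 + 4.1643 + 4.3665 + 4.3665 + 4.1643 + 4.3665) / 7 = 4.30873
bias = 4.30873 − 4.3665

bias = −0.0578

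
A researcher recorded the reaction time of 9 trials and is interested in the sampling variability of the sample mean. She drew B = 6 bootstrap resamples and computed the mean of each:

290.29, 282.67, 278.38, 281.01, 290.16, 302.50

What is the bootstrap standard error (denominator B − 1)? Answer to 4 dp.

Bootstrap SE is the standard deviation of the 6 replicate means.
Mean of replicates: (290.29 + 282.67 + 278.38 + 281.01 + 290.16 + 302.50) / 6 = 1725.01000 / 6 = 287.50167
Sum of squared deviations: (+2.78833)² + (−4.83167)² + (−9.12167)² + (−6.49167)² + (+2.65833)² + (+14.99833)² = 388.48308
Variance = 388.48308 / 5 = 77.69662
SE* = √77.69662

SE* = 8.8146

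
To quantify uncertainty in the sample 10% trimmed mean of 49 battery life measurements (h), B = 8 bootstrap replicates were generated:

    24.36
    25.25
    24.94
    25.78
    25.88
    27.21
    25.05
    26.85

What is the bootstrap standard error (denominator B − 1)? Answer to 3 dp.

SE* = 0.973

Bootstrap SE is the standard deviation of the 8 replicate 10% trimmed means.
Mean of replicates: (24.36 + 25.25 + 24.94 + 25.78 + 25.88 + 27.21 + 25.05 + 26.85) / 8 = 205.3200 / 8 = 25.6650
Sum of squared deviations: (−1.3050)² + (−0.4150)² + (−0.7250)² + (+0.1150)² + (+0.2150)² + (+1.5450)² + (−0.6150)² + (+1.1850)² = 6.6298
Variance = 6.6298 / 7 = 0.9471
SE* = √0.9471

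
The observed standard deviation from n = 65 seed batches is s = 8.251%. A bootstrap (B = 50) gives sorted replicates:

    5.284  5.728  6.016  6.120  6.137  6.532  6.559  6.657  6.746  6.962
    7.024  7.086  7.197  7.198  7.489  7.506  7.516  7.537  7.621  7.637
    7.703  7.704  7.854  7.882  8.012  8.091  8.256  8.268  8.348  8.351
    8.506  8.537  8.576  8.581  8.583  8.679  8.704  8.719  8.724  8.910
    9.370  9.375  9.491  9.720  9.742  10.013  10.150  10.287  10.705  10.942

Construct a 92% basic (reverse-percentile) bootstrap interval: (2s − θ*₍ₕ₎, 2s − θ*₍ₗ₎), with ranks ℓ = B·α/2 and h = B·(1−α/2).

Percentile endpoints at ranks 2 and 48: θ*₍2₎ = 5.728, θ*₍48₎ = 10.287.
Basic interval reflects these around s:
  lower = 2 × 8.251 − 10.287 = 6.215
  upper = 2 × 8.251 − 5.728 = 10.774

(6.215, 10.774)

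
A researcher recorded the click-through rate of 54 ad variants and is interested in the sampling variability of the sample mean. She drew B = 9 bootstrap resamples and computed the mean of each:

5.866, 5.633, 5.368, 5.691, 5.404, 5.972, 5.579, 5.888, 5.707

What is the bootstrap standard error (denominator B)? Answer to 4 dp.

Bootstrap SE is the standard deviation of the 9 replicate means.
Mean of replicates: (5.866 + 5.633 + 5.368 + 5.691 + 5.404 + 5.972 + 5.579 + 5.888 + 5.707) / 9 = 51.10800 / 9 = 5.67867
Sum of squared deviations: (+0.18733)² + (−0.04567)² + (−0.31067)² + (+0.01233)² + (−0.27467)² + (+0.29333)² + (−0.09967)² + (+0.20933)² + (+0.02833)² = 0.34989
Variance = 0.34989 / 9 = 0.03888
SE* = √0.03888

SE* = 0.1972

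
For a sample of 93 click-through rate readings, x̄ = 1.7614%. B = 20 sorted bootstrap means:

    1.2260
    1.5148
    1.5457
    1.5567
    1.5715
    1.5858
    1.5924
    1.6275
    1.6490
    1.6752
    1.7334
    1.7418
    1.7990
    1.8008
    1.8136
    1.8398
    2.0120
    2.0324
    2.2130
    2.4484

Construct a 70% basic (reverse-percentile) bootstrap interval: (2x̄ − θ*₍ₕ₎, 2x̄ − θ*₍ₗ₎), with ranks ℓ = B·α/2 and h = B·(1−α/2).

(1.5108, 1.9771)

Percentile endpoints at ranks 3 and 17: θ*₍3₎ = 1.5457, θ*₍17₎ = 2.0120.
Basic interval reflects these around x̄:
  lower = 2 × 1.7614 − 2.0120 = 1.5108
  upper = 2 × 1.7614 − 1.5457 = 1.9771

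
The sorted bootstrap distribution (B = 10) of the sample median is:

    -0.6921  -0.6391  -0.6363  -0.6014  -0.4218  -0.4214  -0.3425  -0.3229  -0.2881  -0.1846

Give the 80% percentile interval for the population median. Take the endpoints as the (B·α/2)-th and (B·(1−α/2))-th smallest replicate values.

α = 0.20; lower rank = 10 × 0.100 = 1; upper rank = 10 × 0.900 = 9.
The 1st smallest replicate is -0.6921; the 9th is -0.2881.

(-0.6921, -0.2881)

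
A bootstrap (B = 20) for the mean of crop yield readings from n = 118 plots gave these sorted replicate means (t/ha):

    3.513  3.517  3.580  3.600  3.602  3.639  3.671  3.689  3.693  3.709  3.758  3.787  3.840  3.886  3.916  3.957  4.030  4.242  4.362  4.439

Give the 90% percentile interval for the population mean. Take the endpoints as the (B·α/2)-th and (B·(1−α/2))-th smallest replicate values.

α = 0.10; lower rank = 20 × 0.050 = 1; upper rank = 20 × 0.950 = 19.
The 1st smallest replicate is 3.513; the 19th is 4.362.

(3.513, 4.362)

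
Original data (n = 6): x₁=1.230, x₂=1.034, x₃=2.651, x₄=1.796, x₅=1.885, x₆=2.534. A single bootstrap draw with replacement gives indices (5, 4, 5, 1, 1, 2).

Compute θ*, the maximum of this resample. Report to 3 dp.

θ* = 1.885

Resample values: 1.885, 1.796, 1.885, 1.230, 1.230, 1.034.
Maximum = 1.885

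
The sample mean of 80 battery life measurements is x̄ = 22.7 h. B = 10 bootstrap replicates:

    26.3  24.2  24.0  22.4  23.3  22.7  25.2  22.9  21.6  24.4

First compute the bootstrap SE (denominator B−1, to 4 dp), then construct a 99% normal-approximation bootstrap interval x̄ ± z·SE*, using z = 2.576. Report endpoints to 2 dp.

Mean of replicates = 23.7000; sum of squared deviations = 17.7400; SE* = √(17.7400/9) = 1.4040
Margin = 2.576 × 1.4040 = 3.617
Interval: 22.7 ± 3.617

(19.08, 26.32)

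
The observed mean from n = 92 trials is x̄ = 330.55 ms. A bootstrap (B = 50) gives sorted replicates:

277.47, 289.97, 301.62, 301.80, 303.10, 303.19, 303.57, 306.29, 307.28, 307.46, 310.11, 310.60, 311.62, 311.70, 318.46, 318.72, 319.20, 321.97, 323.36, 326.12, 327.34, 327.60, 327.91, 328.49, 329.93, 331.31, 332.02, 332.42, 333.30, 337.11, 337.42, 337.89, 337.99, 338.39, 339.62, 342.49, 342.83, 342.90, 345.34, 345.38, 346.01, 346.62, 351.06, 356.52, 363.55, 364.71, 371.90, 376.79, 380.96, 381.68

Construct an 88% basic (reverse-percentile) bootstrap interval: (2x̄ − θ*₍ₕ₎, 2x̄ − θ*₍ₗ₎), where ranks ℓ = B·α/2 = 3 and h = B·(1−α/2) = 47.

(289.20, 359.48)

Percentile endpoints at ranks 3 and 47: θ*₍3₎ = 301.62, θ*₍47₎ = 371.90.
Basic interval reflects these around x̄:
  lower = 2 × 330.55 − 371.90 = 289.20
  upper = 2 × 330.55 − 301.62 = 359.48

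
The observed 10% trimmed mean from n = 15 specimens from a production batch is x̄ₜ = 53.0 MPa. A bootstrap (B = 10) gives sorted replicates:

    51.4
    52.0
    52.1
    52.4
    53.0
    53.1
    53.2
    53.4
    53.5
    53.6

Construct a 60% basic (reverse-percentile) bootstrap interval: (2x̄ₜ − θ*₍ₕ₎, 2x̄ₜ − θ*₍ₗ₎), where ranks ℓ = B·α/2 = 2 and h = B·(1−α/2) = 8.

Percentile endpoints at ranks 2 and 8: θ*₍2₎ = 52.0, θ*₍8₎ = 53.4.
Basic interval reflects these around x̄ₜ:
  lower = 2 × 53.0 − 53.4 = 52.6
  upper = 2 × 53.0 − 52.0 = 54.0

(52.6, 54.0)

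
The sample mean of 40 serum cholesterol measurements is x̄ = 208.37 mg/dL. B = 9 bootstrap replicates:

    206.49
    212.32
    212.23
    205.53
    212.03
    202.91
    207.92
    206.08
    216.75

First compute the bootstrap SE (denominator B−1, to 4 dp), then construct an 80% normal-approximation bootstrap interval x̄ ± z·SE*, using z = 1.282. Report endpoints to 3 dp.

Mean of replicates = 209.1400; sum of squared deviations = 155.6442; SE* = √(155.6442/8) = 4.4108
Margin = 1.282 × 4.4108 = 5.6546
Interval: 208.37 ± 5.6546

(202.715, 214.025)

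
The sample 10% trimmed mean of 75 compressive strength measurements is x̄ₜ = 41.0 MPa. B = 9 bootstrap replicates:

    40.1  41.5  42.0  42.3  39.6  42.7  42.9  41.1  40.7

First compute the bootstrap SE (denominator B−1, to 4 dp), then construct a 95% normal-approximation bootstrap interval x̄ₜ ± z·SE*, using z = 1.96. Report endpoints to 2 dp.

Mean of replicates = 41.4333; sum of squared deviations = 10.6200; SE* = √(10.6200/8) = 1.1522
Margin = 1.96 × 1.1522 = 2.258
Interval: 41.0 ± 2.258

(38.74, 43.26)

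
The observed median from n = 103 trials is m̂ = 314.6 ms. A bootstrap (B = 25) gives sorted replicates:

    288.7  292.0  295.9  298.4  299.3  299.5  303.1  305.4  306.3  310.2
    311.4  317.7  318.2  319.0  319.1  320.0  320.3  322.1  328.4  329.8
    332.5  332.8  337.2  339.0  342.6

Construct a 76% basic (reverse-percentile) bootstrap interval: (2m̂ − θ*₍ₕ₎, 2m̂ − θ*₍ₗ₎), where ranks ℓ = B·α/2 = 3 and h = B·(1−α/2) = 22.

Percentile endpoints at ranks 3 and 22: θ*₍3₎ = 295.9, θ*₍22₎ = 332.8.
Basic interval reflects these around m̂:
  lower = 2 × 314.6 − 332.8 = 296.4
  upper = 2 × 314.6 − 295.9 = 333.3

(296.4, 333.3)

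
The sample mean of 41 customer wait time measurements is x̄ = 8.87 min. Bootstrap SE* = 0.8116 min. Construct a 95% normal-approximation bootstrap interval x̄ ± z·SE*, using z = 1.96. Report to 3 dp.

Margin = 1.96 × 0.8116 = 1.5907
Interval: 8.87 ± 1.5907

(7.279, 10.461)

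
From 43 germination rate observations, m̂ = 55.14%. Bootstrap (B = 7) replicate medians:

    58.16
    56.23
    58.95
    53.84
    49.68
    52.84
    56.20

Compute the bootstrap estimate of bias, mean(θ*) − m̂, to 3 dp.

mean(θ*) = (58.16 + 56.23 + 58.95 + 53.84 + 49.68 + 52.84 + 56.20) / 7 = 55.1286
bias = 55.1286 − 55.14

bias = −0.011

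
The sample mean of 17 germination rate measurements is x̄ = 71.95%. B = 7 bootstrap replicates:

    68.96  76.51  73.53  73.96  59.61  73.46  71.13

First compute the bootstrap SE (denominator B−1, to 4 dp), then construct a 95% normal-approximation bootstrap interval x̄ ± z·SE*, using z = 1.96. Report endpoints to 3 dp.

Mean of replicates = 71.0229; sum of squared deviations = 185.4811; SE* = √(185.4811/6) = 5.5600
Margin = 1.96 × 5.5600 = 10.8976
Interval: 71.95 ± 10.8976

(61.052, 82.848)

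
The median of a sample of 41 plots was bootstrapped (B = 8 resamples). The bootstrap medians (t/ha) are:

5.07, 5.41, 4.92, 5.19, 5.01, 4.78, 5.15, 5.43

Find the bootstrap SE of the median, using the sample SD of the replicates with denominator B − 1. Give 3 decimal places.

SE* = 0.226

Bootstrap SE is the standard deviation of the 8 replicate medians.
Mean of replicates: (5.07 + 5.41 + 4.92 + 5.19 + 5.01 + 4.78 + 5.15 + 5.43) / 8 = 40.9600 / 8 = 5.1200
Sum of squared deviations: (−0.0500)² + (+0.2900)² + (−0.2000)² + (+0.0700)² + (−0.1100)² + (−0.3400)² + (+0.0300)² + (+0.3100)² = 0.3562
Variance = 0.3562 / 7 = 0.0509
SE* = √0.0509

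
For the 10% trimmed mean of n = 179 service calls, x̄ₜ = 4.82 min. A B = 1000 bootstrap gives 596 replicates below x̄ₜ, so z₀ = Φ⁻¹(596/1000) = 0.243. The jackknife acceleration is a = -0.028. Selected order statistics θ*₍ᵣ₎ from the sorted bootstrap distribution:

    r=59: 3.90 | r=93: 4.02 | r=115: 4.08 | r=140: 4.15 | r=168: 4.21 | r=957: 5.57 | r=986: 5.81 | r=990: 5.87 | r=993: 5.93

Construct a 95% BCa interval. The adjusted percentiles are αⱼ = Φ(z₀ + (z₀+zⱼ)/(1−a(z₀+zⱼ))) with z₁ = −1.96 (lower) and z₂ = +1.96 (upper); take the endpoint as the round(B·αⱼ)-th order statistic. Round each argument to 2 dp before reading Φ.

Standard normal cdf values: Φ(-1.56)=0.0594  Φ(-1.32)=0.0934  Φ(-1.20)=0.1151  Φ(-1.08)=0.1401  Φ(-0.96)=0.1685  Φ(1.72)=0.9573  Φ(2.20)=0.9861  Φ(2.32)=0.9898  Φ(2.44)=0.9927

(3.90, 5.87)

Lower: z₀ + z₁ = 0.243 + (-1.960) = -1.717; 1 − a(z₀+z₁) = 1 − (-0.028)(-1.717) = 0.9519; argument = 0.243 + (-1.717)/0.9519 = -1.5607 → -1.56.
α₁ = Φ(-1.56) = 0.0594; rank = round(1000 × 0.0594) = 59; θ*₍59₎ = 3.90.
Upper: z₀ + z₂ = 2.203; 1 − a(z₀+z₂) = 1.0617; argument = 2.3180 → 2.32; α₂ = 0.9898; rank = 990; θ*₍990₎ = 5.87.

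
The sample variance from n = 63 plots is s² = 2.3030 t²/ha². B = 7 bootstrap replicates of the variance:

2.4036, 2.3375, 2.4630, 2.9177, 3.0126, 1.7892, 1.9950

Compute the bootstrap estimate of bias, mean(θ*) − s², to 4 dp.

bias = +0.1139

mean(θ*) = (2.4036 + 2.3375 + 2.4630 + 2.9177 + 3.0126 + 1.7892 + 1.9950) / 7 = 2.41694
bias = 2.41694 − 2.3030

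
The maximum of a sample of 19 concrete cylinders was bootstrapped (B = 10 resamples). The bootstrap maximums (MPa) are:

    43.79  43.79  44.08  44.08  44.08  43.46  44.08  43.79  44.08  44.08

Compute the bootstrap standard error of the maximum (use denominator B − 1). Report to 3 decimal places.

Bootstrap SE is the standard deviation of the 10 replicate maximums.
Mean of replicates: (43.79 + 43.79 + 44.08 + 44.08 + 44.08 + 43.46 + 44.08 + 43.79 + 44.08 + 44.08) / 10 = 439.3100 / 10 = 43.9310
Sum of squared deviations: (−0.1410)² + (−0.1410)² + (+0.1490)² + (+0.1490)² + (+0.1490)² + (−0.4710)² + (+0.1490)² + (−0.1410)² + (+0.1490)² + (+0.1490)² = 0.4147
Variance = 0.4147 / 9 = 0.0461
SE* = √0.0461

SE* = 0.215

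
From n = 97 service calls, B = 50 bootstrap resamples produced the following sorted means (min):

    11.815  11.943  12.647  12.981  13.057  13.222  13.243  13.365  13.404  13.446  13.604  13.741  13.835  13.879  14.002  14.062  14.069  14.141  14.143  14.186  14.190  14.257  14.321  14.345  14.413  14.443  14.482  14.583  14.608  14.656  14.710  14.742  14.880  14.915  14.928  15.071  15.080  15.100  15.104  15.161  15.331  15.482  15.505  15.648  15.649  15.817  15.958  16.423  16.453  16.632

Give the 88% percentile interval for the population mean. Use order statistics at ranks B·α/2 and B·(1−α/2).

(12.647, 15.958)

α = 0.12; lower rank = 50 × 0.060 = 3; upper rank = 50 × 0.940 = 47.
The 3rd smallest replicate is 12.647; the 47th is 15.958.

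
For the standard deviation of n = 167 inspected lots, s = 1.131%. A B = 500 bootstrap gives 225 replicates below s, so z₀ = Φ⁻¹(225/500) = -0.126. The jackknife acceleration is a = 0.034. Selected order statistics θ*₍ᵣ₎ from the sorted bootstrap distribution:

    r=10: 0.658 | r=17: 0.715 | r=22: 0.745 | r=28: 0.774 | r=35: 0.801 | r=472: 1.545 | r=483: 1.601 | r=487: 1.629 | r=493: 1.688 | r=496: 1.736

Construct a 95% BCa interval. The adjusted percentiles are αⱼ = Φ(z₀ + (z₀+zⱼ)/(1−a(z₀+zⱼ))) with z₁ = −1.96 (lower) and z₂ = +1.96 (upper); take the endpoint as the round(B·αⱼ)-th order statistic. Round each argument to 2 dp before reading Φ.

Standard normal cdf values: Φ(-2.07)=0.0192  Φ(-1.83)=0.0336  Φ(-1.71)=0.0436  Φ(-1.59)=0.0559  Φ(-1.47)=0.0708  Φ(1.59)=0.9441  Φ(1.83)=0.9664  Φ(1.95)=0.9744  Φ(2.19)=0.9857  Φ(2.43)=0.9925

(0.658, 1.601)

Lower: z₀ + z₁ = -0.126 + (-1.960) = -2.086; 1 − a(z₀+z₁) = 1 − (0.034)(-2.086) = 1.0709; argument = -0.126 + (-2.086)/1.0709 = -2.0739 → -2.07.
α₁ = Φ(-2.07) = 0.0192; rank = round(500 × 0.0192) = 10; θ*₍10₎ = 0.658.
Upper: z₀ + z₂ = 1.834; 1 − a(z₀+z₂) = 0.9376; argument = 1.8300 → 1.83; α₂ = 0.9664; rank = 483; θ*₍483₎ = 1.601.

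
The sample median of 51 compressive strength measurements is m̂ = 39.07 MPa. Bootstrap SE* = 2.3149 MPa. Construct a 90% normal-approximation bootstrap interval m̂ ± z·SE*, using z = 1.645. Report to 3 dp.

Margin = 1.645 × 2.3149 = 3.8080
Interval: 39.07 ± 3.8080

(35.262, 42.878)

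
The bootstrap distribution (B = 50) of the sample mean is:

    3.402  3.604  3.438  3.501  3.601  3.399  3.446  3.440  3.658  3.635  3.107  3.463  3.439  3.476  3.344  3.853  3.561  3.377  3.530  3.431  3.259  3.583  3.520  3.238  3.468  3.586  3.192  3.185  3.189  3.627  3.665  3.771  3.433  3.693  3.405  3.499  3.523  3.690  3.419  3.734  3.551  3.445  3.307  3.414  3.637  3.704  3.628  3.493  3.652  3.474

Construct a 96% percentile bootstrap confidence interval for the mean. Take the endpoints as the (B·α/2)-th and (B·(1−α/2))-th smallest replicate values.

(3.107, 3.771)

Sorted replicates: 3.107, 3.185, 3.189, 3.192, 3.238, 3.259, 3.307, 3.344, 3.377, 3.399, 3.402, 3.405, 3.414, 3.419, 3.431, 3.433, 3.438, 3.439, 3.440, 3.445, 3.446, 3.463, 3.468, 3.474, 3.476, 3.493, 3.499, 3.501, 3.520, 3.523, 3.530, 3.551, 3.561, 3.583, 3.586, 3.601, 3.604, 3.627, 3.628, 3.635, 3.637, 3.652, 3.658, 3.665, 3.690, 3.693, 3.704, 3.734, 3.771, 3.853
α = 0.04; lower rank = 50 × 0.020 = 1; upper rank = 50 × 0.980 = 49.
The 1st smallest replicate is 3.107; the 49th is 3.771.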